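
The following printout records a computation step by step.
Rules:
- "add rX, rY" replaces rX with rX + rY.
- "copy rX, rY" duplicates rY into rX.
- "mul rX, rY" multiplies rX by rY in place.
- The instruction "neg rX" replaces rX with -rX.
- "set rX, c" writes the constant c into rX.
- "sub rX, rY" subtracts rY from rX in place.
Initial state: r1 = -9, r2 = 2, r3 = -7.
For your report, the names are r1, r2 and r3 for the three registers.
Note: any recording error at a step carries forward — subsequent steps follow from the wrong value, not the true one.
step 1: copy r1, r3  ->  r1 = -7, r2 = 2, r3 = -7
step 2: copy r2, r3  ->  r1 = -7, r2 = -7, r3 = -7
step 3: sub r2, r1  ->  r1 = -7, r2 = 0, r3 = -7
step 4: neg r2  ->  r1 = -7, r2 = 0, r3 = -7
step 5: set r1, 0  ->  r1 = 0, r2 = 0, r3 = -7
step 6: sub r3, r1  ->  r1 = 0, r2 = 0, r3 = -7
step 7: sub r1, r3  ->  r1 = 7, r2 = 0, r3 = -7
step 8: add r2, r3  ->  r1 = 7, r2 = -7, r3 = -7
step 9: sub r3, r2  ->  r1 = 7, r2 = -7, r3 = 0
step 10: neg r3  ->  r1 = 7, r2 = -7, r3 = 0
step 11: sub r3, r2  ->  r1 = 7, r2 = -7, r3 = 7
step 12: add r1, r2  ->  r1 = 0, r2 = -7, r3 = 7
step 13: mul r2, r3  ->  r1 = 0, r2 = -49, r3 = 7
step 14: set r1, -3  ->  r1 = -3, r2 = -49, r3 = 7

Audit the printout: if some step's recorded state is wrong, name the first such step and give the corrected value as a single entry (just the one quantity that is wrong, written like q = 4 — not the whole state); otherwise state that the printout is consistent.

no error

Step 1: r1 = -7 — agrees with the printout.
Step 2: r2 = -7 — agrees with the printout.
Step 3: r2 = -7 - -7 = 0 — confirmed correct.
Step 4: r2 = -(0) = 0 — in agreement.
Step 5: r1 = 0 — verified.
Step 6: r3 = -7 - 0 = -7 — matches.
Step 7: r1 = 0 - -7 = 7 — consistent with the printout.
Step 8: r2 = 0 + -7 = -7 — in agreement.
Step 9: r3 = -7 - -7 = 0 — same as recorded.
Step 10: r3 = -(0) = 0 — matches.
Step 11: r3 = 0 - -7 = 7 — matches.
Step 12: r1 = 7 + -7 = 0 — confirmed correct.
Step 13: r2 = -7 * 7 = -49 — exactly as logged.
Step 14: r1 = -3 — agrees with the printout.
The recomputation confirms every line.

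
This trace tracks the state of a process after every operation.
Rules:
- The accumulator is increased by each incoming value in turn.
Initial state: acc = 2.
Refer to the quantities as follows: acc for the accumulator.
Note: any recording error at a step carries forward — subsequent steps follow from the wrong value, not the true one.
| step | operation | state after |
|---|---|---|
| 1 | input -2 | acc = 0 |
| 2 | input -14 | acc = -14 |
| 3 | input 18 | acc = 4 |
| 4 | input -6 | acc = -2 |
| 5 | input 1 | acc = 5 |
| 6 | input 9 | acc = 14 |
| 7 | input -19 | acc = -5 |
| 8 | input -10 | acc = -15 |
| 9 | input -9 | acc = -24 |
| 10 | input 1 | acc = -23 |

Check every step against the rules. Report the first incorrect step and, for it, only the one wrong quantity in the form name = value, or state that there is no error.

Recomputing the run from the initial state:
step 1: acc = 0
step 2: acc = -14
step 3: acc = 4
step 4: acc = -2
step 5: acc = -1
step 6: acc = 8
step 7: acc = -11
step 8: acc = -21
step 9: acc = -30
step 10: acc = -29
The first disagreement with the trace is at step 5, where the value should be acc = -1.

step 5, acc = -1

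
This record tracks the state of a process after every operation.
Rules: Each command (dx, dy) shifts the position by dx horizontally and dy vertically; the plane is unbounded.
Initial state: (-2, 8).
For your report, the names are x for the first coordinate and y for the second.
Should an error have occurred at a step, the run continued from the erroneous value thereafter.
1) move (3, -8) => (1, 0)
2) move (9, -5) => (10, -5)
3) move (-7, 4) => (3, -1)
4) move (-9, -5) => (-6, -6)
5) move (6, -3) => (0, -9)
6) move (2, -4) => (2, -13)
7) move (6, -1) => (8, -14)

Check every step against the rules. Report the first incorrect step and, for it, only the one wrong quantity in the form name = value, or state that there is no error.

no error

step 1: x = -2 + (3) = 1, y = 8 + (-8) = 0 -> in agreement
step 2: x = 1 + (9) = 10, y = 0 + (-5) = -5 -> in agreement
step 3: x = 10 + (-7) = 3, y = -5 + (4) = -1 -> checks out
step 4: x = 3 + (-9) = -6, y = -1 + (-5) = -6 -> agrees with the record
step 5: x = -6 + (6) = 0, y = -6 + (-3) = -9 -> matches
step 6: x = 0 + (2) = 2, y = -9 + (-4) = -13 -> consistent with the record
step 7: x = 2 + (6) = 8, y = -13 + (-1) = -14 -> confirmed correct
The whole run recomputes cleanly — no discrepancies.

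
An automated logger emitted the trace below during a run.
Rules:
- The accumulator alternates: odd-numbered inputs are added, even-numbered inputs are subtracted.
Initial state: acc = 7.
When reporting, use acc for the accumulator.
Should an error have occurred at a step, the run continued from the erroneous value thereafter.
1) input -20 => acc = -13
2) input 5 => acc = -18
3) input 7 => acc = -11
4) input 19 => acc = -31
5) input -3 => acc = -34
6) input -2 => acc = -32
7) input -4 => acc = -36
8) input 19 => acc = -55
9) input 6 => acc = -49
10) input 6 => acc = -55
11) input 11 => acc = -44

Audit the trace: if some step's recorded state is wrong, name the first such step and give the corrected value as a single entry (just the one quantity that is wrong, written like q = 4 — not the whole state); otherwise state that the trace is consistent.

step 4, acc = -30

step 1: acc = 7 + -20 = -13 -> exactly as logged
step 2: acc = -13 - 5 = -18 -> consistent with the trace
step 3: acc = -18 + 7 = -11 -> no discrepancy
step 4: acc = -11 - 19 = -30 -> the trace has a different value
First incorrect step: 4; the correct value is acc = -30.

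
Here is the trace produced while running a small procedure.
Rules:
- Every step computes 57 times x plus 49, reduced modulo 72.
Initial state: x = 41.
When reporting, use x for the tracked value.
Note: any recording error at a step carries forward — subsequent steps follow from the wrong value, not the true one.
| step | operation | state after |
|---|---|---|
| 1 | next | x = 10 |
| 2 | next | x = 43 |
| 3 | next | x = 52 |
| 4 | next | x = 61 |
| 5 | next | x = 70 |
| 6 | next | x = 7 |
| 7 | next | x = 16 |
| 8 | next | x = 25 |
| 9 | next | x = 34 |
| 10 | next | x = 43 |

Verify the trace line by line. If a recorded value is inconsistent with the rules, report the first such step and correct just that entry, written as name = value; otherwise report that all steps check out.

Step 1: x = (57*41 + 49) mod 72 = 10 — consistent with the trace.
Step 2: x = (57*10 + 49) mod 72 = 43 — verified.
Step 3: x = (57*43 + 49) mod 72 = 52 — same as recorded.
Step 4: x = (57*52 + 49) mod 72 = 61 — same as recorded.
Step 5: x = (57*61 + 49) mod 72 = 70 — consistent with the trace.
Step 6: x = (57*70 + 49) mod 72 = 7 — confirmed correct.
Step 7: x = (57*7 + 49) mod 72 = 16 — consistent with the trace.
Step 8: x = (57*16 + 49) mod 72 = 25 — checks out.
Step 9: x = (57*25 + 49) mod 72 = 34 — same as recorded.
Step 10: x = (57*34 + 49) mod 72 = 43 — matches.
The whole run recomputes cleanly — no discrepancies.

no error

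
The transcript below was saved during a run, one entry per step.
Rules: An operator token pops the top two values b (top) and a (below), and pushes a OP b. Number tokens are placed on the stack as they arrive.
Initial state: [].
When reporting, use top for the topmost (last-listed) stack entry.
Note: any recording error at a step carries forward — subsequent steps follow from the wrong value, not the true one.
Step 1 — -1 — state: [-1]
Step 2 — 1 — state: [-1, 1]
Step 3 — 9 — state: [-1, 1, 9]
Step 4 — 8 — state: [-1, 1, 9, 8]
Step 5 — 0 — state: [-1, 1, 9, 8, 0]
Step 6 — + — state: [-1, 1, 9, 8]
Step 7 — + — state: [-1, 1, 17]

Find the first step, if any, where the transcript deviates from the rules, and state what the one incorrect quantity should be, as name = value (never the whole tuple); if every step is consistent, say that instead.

step 1: push -1: top = -1 -> in agreement
step 2: push 1: top = 1 -> agrees with the transcript
step 3: push 9: top = 9 -> checks out
step 4: push 8: top = 8 -> checks out
step 5: push 0: top = 0 -> agrees with the transcript
step 6: 8 + 0 = 8 -> matches
step 7: 9 + 8 = 17 -> agrees with the transcript
All entries verified; no error found.

no error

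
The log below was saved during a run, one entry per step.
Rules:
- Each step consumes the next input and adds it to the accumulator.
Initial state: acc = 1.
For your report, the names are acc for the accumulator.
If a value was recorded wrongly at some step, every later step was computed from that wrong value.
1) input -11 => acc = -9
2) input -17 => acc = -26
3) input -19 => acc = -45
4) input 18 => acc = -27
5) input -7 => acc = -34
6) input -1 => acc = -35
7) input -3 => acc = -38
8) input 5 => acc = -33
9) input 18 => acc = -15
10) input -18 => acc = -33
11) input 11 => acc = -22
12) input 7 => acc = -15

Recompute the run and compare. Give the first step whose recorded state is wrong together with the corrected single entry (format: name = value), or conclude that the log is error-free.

step 1, acc = -10

Recomputing the run from the initial state:
step 1: acc = -10
step 2: acc = -27
step 3: acc = -46
step 4: acc = -28
step 5: acc = -35
step 6: acc = -36
step 7: acc = -39
step 8: acc = -34
step 9: acc = -16
step 10: acc = -34
step 11: acc = -23
step 12: acc = -16
The first disagreement with the log is at step 1, where the value should be acc = -10.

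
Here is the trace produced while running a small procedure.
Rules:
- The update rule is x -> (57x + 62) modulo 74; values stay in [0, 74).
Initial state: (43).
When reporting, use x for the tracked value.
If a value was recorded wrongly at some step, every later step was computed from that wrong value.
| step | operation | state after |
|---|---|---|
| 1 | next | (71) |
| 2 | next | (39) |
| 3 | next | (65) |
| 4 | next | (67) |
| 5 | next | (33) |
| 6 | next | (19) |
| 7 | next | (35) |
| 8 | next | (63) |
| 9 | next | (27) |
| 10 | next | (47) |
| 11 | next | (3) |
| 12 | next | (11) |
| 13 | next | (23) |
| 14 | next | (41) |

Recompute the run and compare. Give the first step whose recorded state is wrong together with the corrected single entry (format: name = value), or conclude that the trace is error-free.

step 8, x = 59

1. x = (57*43 + 62) mod 74 = 71 (checks out)
2. x = (57*71 + 62) mod 74 = 39 (exactly as logged)
3. x = (57*39 + 62) mod 74 = 65 (matches)
4. x = (57*65 + 62) mod 74 = 67 (confirmed correct)
5. x = (57*67 + 62) mod 74 = 33 (consistent with the trace)
6. x = (57*33 + 62) mod 74 = 19 (checks out)
7. x = (57*19 + 62) mod 74 = 35 (agrees with the trace)
8. x = (57*35 + 62) mod 74 = 59 (first mismatch against the trace)
Conclusion: step 8 carries the first error; the entry should be x = 59.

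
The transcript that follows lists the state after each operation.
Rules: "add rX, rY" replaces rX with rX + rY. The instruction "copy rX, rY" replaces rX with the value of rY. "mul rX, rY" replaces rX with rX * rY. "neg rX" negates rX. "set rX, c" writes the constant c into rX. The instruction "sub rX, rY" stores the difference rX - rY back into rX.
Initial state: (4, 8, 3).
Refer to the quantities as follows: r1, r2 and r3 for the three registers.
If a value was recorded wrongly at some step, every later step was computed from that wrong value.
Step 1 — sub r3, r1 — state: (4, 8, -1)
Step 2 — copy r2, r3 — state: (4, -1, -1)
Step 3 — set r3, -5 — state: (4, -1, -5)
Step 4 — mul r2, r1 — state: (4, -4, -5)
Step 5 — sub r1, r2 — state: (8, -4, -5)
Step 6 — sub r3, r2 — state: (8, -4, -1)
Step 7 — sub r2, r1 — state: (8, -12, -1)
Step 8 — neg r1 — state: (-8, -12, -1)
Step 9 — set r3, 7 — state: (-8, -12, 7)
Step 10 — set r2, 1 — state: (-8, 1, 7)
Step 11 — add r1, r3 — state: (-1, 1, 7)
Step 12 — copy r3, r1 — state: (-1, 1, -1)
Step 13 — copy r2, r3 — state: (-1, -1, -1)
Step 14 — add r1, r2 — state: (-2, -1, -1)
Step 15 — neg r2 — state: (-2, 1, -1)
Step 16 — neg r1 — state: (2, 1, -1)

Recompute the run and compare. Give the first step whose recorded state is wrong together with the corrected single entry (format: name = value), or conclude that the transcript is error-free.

no error

step 1: r3 = 3 - 4 = -1 -> no discrepancy
step 2: r2 = -1 -> agrees with the transcript
step 3: r3 = -5 -> in agreement
step 4: r2 = -1 * 4 = -4 -> confirmed correct
step 5: r1 = 4 - -4 = 8 -> exactly as logged
step 6: r3 = -5 - -4 = -1 -> no discrepancy
step 7: r2 = -4 - 8 = -12 -> in agreement
step 8: r1 = -(8) = -8 -> exactly as logged
step 9: r3 = 7 -> in agreement
step 10: r2 = 1 -> no discrepancy
step 11: r1 = -8 + 7 = -1 -> consistent with the transcript
step 12: r3 = -1 -> in agreement
step 13: r2 = -1 -> agrees with the transcript
step 14: r1 = -1 + -1 = -2 -> consistent with the transcript
step 15: r2 = -(-1) = 1 -> exactly as logged
step 16: r1 = -(-2) = 2 -> consistent with the transcript
Nothing is out of place; the run is error-free.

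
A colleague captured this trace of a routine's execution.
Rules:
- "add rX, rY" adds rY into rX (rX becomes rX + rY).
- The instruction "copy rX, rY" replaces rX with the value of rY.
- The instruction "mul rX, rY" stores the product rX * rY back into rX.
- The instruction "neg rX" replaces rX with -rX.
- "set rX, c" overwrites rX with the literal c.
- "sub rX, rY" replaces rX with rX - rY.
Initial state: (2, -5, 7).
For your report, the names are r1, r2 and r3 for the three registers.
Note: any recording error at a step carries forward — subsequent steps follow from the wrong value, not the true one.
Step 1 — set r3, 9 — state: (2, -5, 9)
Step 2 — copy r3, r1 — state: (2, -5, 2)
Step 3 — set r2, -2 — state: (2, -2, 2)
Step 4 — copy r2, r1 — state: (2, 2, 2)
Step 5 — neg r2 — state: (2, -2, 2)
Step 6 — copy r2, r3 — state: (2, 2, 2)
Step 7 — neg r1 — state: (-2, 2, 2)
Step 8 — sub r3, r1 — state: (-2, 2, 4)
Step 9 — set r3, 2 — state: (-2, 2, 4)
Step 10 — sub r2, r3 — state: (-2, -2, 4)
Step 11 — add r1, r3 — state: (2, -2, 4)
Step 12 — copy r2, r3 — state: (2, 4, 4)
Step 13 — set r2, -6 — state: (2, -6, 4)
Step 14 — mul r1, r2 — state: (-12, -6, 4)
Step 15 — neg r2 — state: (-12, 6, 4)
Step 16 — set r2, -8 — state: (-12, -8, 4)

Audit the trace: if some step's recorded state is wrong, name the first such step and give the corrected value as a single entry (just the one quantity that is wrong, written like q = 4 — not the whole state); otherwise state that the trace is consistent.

Recomputing the run from the initial state:
step 1: r1 = 2, r2 = -5, r3 = 9
step 2: r1 = 2, r2 = -5, r3 = 2
step 3: r1 = 2, r2 = -2, r3 = 2
step 4: r1 = 2, r2 = 2, r3 = 2
step 5: r1 = 2, r2 = -2, r3 = 2
step 6: r1 = 2, r2 = 2, r3 = 2
step 7: r1 = -2, r2 = 2, r3 = 2
step 8: r1 = -2, r2 = 2, r3 = 4
step 9: r1 = -2, r2 = 2, r3 = 2
step 10: r1 = -2, r2 = 0, r3 = 2
step 11: r1 = 0, r2 = 0, r3 = 2
step 12: r1 = 0, r2 = 2, r3 = 2
step 13: r1 = 0, r2 = -6, r3 = 2
step 14: r1 = 0, r2 = -6, r3 = 2
step 15: r1 = 0, r2 = 6, r3 = 2
step 16: r1 = 0, r2 = -8, r3 = 2
The first disagreement with the trace is at step 9, where the value should be r3 = 2.

step 9, r3 = 2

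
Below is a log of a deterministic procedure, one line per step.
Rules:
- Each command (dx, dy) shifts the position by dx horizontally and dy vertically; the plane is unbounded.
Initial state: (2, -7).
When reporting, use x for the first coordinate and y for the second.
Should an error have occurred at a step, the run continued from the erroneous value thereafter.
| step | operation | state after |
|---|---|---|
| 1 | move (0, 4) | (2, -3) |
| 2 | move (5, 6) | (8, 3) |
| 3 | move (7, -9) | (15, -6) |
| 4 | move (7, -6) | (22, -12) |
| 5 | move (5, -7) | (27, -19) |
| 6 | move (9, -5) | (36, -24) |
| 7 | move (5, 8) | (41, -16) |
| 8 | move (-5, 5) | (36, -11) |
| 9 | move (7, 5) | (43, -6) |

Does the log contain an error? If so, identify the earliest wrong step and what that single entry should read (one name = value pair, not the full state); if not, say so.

step 2, x = 7

1. x = 2 + (0) = 2, y = -7 + (4) = -3 (confirmed correct)
2. x = 2 + (5) = 7, y = -3 + (6) = 3 (not what was recorded)
Step 2 is the first one off; corrected, x = 7.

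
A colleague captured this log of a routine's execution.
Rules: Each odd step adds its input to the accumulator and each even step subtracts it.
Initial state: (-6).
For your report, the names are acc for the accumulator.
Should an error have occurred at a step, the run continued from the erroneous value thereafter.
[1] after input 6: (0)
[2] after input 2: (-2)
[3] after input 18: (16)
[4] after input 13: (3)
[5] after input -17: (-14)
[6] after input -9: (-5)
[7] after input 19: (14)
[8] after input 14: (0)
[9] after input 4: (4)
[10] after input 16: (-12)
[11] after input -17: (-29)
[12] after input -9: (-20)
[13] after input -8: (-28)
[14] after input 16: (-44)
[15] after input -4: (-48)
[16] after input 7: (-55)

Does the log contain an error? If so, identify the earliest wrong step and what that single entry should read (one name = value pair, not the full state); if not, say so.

no error

Recomputing the run from the initial state:
step 1: acc = 0
step 2: acc = -2
step 3: acc = 16
step 4: acc = 3
step 5: acc = -14
step 6: acc = -5
step 7: acc = 14
step 8: acc = 0
step 9: acc = 4
step 10: acc = -12
step 11: acc = -29
step 12: acc = -20
step 13: acc = -28
step 14: acc = -44
step 15: acc = -48
step 16: acc = -55
This matches the log at every step.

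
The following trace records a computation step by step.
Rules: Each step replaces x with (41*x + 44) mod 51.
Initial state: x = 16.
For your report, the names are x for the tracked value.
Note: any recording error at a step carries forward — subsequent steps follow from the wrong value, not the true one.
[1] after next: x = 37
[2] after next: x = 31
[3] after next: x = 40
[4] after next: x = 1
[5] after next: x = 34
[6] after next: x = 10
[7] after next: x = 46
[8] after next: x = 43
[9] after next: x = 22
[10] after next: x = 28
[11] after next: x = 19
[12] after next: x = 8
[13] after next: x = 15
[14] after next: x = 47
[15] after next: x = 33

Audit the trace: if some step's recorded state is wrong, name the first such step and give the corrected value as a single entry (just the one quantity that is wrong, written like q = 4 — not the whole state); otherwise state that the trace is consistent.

Recomputing the run from the initial state:
step 1: x = 37
step 2: x = 31
step 3: x = 40
step 4: x = 1
step 5: x = 34
step 6: x = 10
step 7: x = 46
step 8: x = 43
step 9: x = 22
step 10: x = 28
step 11: x = 19
step 12: x = 7
step 13: x = 25
step 14: x = 49
step 15: x = 13
The first disagreement with the trace is at step 12, where the value should be x = 7.

step 12, x = 7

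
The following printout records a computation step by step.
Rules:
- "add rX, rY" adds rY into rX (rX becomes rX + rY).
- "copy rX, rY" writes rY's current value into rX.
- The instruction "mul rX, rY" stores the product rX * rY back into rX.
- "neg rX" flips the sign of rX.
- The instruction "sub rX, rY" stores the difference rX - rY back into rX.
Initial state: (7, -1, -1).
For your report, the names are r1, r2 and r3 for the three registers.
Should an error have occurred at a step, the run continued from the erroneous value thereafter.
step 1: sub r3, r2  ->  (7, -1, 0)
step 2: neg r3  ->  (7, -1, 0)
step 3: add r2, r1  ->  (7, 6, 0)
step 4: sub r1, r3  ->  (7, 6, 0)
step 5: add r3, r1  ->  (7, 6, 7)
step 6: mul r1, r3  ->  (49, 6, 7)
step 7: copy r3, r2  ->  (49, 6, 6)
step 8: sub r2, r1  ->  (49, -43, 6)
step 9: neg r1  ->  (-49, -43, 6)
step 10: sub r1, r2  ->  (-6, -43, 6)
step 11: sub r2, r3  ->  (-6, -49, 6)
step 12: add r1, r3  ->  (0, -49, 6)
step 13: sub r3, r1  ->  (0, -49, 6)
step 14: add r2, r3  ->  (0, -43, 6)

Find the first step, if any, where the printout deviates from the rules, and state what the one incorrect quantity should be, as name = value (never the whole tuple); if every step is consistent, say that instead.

no error

step 1: r3 = -1 - -1 = 0 -> exactly as logged
step 2: r3 = -(0) = 0 -> agrees with the printout
step 3: r2 = -1 + 7 = 6 -> in agreement
step 4: r1 = 7 - 0 = 7 -> consistent with the printout
step 5: r3 = 0 + 7 = 7 -> verified
step 6: r1 = 7 * 7 = 49 -> in agreement
step 7: r3 = 6 -> matches
step 8: r2 = 6 - 49 = -43 -> consistent with the printout
step 9: r1 = -(49) = -49 -> in agreement
step 10: r1 = -49 - -43 = -6 -> same as recorded
step 11: r2 = -43 - 6 = -49 -> exactly as logged
step 12: r1 = -6 + 6 = 0 -> in agreement
step 13: r3 = 6 - 0 = 6 -> agrees with the printout
step 14: r2 = -49 + 6 = -43 -> in agreement
Each recorded entry agrees with the recomputation.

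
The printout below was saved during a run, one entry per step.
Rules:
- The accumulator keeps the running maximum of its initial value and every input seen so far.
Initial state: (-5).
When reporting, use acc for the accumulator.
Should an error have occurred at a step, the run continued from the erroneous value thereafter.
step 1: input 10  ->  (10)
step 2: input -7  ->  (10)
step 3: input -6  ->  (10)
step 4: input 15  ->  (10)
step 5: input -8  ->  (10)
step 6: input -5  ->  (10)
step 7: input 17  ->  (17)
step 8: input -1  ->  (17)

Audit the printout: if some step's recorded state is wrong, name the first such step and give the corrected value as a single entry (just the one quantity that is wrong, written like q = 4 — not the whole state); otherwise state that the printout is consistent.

step 4, acc = 15

1. acc = max(-5, 10) = 10 (exactly as logged)
2. acc = max(10, -7) = 10 (confirmed correct)
3. acc = max(10, -6) = 10 (confirmed correct)
4. acc = max(10, 15) = 15 (not what was recorded)
First deviation found at step 4; the corrected entry is acc = 15.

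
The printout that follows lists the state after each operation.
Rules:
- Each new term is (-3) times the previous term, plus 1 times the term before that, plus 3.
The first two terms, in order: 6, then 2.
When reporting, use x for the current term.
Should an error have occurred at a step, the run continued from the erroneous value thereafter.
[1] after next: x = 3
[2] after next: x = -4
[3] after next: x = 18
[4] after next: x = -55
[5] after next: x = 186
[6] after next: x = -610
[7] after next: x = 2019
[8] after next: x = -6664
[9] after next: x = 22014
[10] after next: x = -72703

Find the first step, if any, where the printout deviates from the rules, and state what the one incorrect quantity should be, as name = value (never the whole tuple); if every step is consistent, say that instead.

Step 1: x = -3*(2) + (1)*(6) + (3) = 3 — verified.
Step 2: x = -3*(3) + (1)*(2) + (3) = -4 — matches.
Step 3: x = -3*(-4) + (1)*(3) + (3) = 18 — matches.
Step 4: x = -3*(18) + (1)*(-4) + (3) = -55 — exactly as logged.
Step 5: x = -3*(-55) + (1)*(18) + (3) = 186 — agrees with the printout.
Step 6: x = -3*(186) + (1)*(-55) + (3) = -610 — agrees with the printout.
Step 7: x = -3*(-610) + (1)*(186) + (3) = 2019 — matches.
Step 8: x = -3*(2019) + (1)*(-610) + (3) = -6664 — in agreement.
Step 9: x = -3*(-6664) + (1)*(2019) + (3) = 22014 — verified.
Step 10: x = -3*(22014) + (1)*(-6664) + (3) = -72703 — verified.
All steps check out; nothing to correct.

no error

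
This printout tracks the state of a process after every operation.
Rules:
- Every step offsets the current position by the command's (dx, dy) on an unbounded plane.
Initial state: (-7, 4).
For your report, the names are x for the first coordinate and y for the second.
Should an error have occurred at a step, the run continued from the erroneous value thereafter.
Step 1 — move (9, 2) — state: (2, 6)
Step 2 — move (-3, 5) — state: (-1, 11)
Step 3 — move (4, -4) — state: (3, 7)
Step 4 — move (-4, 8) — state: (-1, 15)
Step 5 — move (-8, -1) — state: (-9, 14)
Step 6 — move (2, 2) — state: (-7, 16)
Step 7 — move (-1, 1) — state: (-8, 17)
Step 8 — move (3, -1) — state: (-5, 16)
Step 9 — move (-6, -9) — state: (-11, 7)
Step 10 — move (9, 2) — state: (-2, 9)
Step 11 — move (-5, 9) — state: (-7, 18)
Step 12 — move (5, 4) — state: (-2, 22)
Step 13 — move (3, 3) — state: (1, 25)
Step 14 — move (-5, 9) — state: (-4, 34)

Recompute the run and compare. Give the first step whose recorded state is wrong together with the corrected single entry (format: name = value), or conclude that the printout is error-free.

1. x = -7 + (9) = 2, y = 4 + (2) = 6 (in agreement)
2. x = 2 + (-3) = -1, y = 6 + (5) = 11 (agrees with the printout)
3. x = -1 + (4) = 3, y = 11 + (-4) = 7 (agrees with the printout)
4. x = 3 + (-4) = -1, y = 7 + (8) = 15 (exactly as logged)
5. x = -1 + (-8) = -9, y = 15 + (-1) = 14 (no discrepancy)
6. x = -9 + (2) = -7, y = 14 + (2) = 16 (agrees with the printout)
7. x = -7 + (-1) = -8, y = 16 + (1) = 17 (agrees with the printout)
8. x = -8 + (3) = -5, y = 17 + (-1) = 16 (confirmed correct)
9. x = -5 + (-6) = -11, y = 16 + (-9) = 7 (same as recorded)
10. x = -11 + (9) = -2, y = 7 + (2) = 9 (matches)
11. x = -2 + (-5) = -7, y = 9 + (9) = 18 (confirmed correct)
12. x = -7 + (5) = -2, y = 18 + (4) = 22 (confirmed correct)
13. x = -2 + (3) = 1, y = 22 + (3) = 25 (consistent with the printout)
14. x = 1 + (-5) = -4, y = 25 + (9) = 34 (verified)
Every step is consistent.

no error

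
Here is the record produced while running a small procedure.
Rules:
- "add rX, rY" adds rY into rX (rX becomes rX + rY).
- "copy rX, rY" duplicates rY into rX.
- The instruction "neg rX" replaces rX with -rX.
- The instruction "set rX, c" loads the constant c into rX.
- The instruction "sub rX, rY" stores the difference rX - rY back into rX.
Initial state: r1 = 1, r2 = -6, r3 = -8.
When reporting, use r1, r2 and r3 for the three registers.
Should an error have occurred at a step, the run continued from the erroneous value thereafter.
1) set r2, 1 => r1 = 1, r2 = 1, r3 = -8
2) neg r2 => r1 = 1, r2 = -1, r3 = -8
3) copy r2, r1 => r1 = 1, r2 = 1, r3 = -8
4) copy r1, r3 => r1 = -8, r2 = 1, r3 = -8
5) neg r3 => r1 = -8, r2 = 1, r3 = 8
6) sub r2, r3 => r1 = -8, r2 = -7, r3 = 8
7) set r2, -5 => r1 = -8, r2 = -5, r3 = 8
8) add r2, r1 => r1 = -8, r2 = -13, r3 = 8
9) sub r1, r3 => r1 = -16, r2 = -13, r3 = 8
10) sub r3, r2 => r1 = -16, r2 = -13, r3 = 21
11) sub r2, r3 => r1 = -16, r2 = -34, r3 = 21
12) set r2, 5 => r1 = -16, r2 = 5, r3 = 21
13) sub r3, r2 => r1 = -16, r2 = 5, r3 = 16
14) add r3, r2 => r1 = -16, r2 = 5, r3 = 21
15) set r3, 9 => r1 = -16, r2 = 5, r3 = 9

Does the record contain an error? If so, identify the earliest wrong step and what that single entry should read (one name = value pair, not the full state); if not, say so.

no error

Recomputing the run from the initial state:
step 1: r1 = 1, r2 = 1, r3 = -8
step 2: r1 = 1, r2 = -1, r3 = -8
step 3: r1 = 1, r2 = 1, r3 = -8
step 4: r1 = -8, r2 = 1, r3 = -8
step 5: r1 = -8, r2 = 1, r3 = 8
step 6: r1 = -8, r2 = -7, r3 = 8
step 7: r1 = -8, r2 = -5, r3 = 8
step 8: r1 = -8, r2 = -13, r3 = 8
step 9: r1 = -16, r2 = -13, r3 = 8
step 10: r1 = -16, r2 = -13, r3 = 21
step 11: r1 = -16, r2 = -34, r3 = 21
step 12: r1 = -16, r2 = 5, r3 = 21
step 13: r1 = -16, r2 = 5, r3 = 16
step 14: r1 = -16, r2 = 5, r3 = 21
step 15: r1 = -16, r2 = 5, r3 = 9
This matches the record at every step.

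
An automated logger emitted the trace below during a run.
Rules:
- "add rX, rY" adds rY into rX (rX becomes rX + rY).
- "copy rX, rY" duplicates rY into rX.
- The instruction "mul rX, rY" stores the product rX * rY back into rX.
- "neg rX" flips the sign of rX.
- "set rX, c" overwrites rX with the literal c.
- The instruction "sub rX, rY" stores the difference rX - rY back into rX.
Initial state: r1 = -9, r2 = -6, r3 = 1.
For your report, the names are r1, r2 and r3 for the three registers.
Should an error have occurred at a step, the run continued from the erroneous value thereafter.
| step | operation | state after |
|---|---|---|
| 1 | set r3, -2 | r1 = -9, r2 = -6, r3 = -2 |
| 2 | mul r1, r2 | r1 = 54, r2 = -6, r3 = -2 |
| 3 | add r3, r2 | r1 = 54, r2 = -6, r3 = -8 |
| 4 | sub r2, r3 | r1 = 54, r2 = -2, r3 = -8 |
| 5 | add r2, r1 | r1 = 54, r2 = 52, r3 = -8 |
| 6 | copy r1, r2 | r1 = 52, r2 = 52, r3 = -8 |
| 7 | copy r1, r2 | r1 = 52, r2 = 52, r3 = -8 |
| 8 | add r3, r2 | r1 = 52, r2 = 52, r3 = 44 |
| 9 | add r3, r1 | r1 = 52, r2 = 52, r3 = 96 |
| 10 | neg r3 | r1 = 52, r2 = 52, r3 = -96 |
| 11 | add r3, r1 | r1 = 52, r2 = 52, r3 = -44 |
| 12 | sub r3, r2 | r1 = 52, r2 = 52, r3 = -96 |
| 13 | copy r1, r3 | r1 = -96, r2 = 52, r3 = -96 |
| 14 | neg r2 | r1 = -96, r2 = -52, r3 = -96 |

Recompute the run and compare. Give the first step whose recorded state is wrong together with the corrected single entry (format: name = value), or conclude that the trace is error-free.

step 4, r2 = 2

step 1: r3 = -2 -> checks out
step 2: r1 = -9 * -6 = 54 -> in agreement
step 3: r3 = -2 + -6 = -8 -> same as recorded
step 4: r2 = -6 - -8 = 2 -> the trace disagrees here
Step 4 is the first one off; corrected, r2 = 2.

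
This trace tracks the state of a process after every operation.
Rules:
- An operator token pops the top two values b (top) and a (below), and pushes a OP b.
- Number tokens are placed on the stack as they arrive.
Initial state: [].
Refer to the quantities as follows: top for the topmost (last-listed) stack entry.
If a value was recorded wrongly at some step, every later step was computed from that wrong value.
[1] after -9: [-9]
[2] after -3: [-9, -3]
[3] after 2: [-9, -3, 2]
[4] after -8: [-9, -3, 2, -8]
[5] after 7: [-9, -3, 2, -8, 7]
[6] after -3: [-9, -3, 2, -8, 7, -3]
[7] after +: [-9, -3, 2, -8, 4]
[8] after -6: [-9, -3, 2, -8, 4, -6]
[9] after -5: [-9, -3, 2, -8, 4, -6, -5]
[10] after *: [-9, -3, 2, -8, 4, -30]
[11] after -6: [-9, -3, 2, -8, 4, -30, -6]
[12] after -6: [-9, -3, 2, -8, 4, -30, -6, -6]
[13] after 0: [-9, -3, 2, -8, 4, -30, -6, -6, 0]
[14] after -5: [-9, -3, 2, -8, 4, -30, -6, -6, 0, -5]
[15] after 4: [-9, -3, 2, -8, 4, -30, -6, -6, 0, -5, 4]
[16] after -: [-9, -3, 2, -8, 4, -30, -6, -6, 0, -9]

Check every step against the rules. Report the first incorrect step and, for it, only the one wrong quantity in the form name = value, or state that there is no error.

1. push -9: top = -9 (confirmed correct)
2. push -3: top = -3 (checks out)
3. push 2: top = 2 (verified)
4. push -8: top = -8 (verified)
5. push 7: top = 7 (checks out)
6. push -3: top = -3 (same as recorded)
7. 7 + -3 = 4 (matches)
8. push -6: top = -6 (no discrepancy)
9. push -5: top = -5 (no discrepancy)
10. -6 * -5 = 30 (the entry is off here)
First deviation found at step 10; the corrected entry is top = 30.

step 10, top = 30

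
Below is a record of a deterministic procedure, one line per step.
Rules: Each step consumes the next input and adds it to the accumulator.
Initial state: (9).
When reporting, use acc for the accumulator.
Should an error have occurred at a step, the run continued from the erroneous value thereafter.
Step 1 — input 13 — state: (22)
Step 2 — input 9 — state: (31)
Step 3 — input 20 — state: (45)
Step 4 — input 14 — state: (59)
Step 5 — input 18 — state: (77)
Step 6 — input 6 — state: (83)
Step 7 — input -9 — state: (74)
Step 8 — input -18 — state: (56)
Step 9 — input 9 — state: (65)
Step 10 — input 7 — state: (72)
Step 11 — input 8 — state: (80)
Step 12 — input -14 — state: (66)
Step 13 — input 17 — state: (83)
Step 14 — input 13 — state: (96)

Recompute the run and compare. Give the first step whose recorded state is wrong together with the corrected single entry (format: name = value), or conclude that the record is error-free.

Recomputing the run from the initial state:
step 1: acc = 22
step 2: acc = 31
step 3: acc = 51
step 4: acc = 65
step 5: acc = 83
step 6: acc = 89
step 7: acc = 80
step 8: acc = 62
step 9: acc = 71
step 10: acc = 78
step 11: acc = 86
step 12: acc = 72
step 13: acc = 89
step 14: acc = 102
The first disagreement with the record is at step 3, where the value should be acc = 51.

step 3, acc = 51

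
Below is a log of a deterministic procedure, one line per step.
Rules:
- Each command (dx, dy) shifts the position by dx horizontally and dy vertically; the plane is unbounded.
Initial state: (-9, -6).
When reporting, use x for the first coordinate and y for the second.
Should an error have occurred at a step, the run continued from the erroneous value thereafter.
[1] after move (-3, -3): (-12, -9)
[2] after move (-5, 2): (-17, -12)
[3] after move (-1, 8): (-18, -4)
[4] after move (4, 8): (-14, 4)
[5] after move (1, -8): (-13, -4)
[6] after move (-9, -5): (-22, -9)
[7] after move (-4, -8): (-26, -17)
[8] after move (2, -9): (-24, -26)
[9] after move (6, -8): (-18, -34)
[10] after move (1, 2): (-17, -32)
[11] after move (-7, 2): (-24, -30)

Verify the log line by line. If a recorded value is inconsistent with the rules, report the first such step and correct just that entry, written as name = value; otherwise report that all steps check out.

step 2, y = -7

Step 1: x = -9 + (-3) = -12, y = -6 + (-3) = -9 — checks out.
Step 2: x = -12 + (-5) = -17, y = -9 + (2) = -7 — the entry is off here.
That makes step 2 the first incorrect line — y = -7 is what it should show.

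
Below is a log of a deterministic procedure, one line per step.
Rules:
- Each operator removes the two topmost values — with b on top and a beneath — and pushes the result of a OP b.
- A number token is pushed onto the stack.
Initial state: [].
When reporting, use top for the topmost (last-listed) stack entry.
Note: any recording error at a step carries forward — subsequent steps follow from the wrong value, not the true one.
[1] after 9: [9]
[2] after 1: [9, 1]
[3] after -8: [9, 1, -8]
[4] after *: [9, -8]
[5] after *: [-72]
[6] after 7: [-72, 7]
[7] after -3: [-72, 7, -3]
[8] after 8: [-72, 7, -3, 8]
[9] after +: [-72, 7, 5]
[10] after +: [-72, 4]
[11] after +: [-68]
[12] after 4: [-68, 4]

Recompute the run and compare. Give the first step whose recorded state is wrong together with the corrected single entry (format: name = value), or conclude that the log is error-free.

Recomputing the run from the initial state:
step 1: [9]
step 2: [9, 1]
step 3: [9, 1, -8]
step 4: [9, -8]
step 5: [-72]
step 6: [-72, 7]
step 7: [-72, 7, -3]
step 8: [-72, 7, -3, 8]
step 9: [-72, 7, 5]
step 10: [-72, 12]
step 11: [-60]
step 12: [-60, 4]
The first disagreement with the log is at step 10, where the value should be top = 12.

step 10, top = 12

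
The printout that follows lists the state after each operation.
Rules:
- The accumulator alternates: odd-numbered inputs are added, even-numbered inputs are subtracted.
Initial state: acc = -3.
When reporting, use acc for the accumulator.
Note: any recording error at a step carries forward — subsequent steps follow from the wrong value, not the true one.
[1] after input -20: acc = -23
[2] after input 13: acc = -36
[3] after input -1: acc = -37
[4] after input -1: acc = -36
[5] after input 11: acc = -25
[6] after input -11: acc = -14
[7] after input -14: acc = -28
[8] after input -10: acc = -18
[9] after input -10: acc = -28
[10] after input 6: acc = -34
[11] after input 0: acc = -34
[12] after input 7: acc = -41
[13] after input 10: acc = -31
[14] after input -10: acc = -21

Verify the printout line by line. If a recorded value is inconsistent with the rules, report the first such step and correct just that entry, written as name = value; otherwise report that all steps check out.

1. acc = -3 + -20 = -23 (verified)
2. acc = -23 - 13 = -36 (no discrepancy)
3. acc = -36 + -1 = -37 (no discrepancy)
4. acc = -37 - -1 = -36 (consistent with the printout)
5. acc = -36 + 11 = -25 (matches)
6. acc = -25 - -11 = -14 (same as recorded)
7. acc = -14 + -14 = -28 (in agreement)
8. acc = -28 - -10 = -18 (in agreement)
9. acc = -18 + -10 = -28 (verified)
10. acc = -28 - 6 = -34 (in agreement)
11. acc = -34 + 0 = -34 (agrees with the printout)
12. acc = -34 - 7 = -41 (checks out)
13. acc = -41 + 10 = -31 (agrees with the printout)
14. acc = -31 - -10 = -21 (checks out)
No step deviates from the rules.

no error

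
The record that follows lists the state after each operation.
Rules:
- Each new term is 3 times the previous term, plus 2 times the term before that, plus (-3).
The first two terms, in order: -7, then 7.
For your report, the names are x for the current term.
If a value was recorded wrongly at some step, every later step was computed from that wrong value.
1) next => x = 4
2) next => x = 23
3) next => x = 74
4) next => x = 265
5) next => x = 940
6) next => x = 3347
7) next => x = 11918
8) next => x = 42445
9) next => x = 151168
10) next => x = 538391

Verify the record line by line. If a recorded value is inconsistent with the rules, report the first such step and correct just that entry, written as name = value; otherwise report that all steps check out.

Recomputing the run from the initial state:
step 1: x = 4
step 2: x = 23
step 3: x = 74
step 4: x = 265
step 5: x = 940
step 6: x = 3347
step 7: x = 11918
step 8: x = 42445
step 9: x = 151168
step 10: x = 538391
This matches the record at every step.

no error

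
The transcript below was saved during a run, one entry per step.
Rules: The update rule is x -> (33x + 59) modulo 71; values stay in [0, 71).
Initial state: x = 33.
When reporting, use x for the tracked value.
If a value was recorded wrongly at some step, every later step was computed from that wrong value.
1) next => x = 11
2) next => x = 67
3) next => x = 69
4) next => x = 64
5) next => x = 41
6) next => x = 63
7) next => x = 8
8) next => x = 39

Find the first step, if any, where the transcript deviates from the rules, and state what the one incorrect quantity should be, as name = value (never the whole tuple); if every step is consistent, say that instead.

step 1, x = 12

step 1: x = (33*33 + 59) mod 71 = 12 -> not what was recorded
That makes step 1 the first incorrect line — x = 12 is what it should show.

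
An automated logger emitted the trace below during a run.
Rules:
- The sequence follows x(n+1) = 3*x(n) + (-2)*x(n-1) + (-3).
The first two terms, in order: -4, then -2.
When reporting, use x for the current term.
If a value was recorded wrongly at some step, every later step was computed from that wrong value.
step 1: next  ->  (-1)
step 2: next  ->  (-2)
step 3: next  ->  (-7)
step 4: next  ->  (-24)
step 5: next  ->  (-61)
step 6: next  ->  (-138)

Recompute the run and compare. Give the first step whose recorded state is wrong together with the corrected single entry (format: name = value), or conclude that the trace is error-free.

step 4, x = -20

1. x = 3*(-2) + (-2)*(-4) + (-3) = -1 (in agreement)
2. x = 3*(-1) + (-2)*(-2) + (-3) = -2 (confirmed correct)
3. x = 3*(-2) + (-2)*(-1) + (-3) = -7 (agrees with the trace)
4. x = 3*(-7) + (-2)*(-2) + (-3) = -20 (the trace has a different value)
That makes step 4 the first incorrect line — x = -20 is what it should show.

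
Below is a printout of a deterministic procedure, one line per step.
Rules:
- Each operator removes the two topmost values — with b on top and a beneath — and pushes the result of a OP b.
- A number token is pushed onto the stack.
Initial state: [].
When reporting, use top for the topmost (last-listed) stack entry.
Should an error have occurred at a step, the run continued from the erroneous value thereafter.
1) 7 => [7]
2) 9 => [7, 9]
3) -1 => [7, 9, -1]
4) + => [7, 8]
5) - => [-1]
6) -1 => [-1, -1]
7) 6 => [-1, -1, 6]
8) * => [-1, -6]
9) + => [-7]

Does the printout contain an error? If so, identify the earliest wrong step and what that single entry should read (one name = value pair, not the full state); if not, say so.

no error

1. push 7: top = 7 (exactly as logged)
2. push 9: top = 9 (checks out)
3. push -1: top = -1 (in agreement)
4. 9 + -1 = 8 (no discrepancy)
5. 7 - 8 = -1 (in agreement)
6. push -1: top = -1 (same as recorded)
7. push 6: top = 6 (in agreement)
8. -1 * 6 = -6 (checks out)
9. -1 + -6 = -7 (same as recorded)
No step deviates from the rules.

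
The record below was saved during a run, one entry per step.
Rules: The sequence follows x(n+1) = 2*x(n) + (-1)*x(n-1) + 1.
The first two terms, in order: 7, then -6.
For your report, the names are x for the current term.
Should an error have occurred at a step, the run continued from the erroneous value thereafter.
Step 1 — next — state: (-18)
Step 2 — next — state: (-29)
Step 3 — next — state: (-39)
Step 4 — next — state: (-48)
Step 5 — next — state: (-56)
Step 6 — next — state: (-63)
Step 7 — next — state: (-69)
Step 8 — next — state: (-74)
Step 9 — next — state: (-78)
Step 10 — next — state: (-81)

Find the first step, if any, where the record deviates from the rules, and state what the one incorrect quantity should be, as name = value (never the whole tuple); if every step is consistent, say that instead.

1. x = 2*(-6) + (-1)*(7) + (1) = -18 (in agreement)
2. x = 2*(-18) + (-1)*(-6) + (1) = -29 (no discrepancy)
3. x = 2*(-29) + (-1)*(-18) + (1) = -39 (confirmed correct)
4. x = 2*(-39) + (-1)*(-29) + (1) = -48 (verified)
5. x = 2*(-48) + (-1)*(-39) + (1) = -56 (same as recorded)
6. x = 2*(-56) + (-1)*(-48) + (1) = -63 (in agreement)
7. x = 2*(-63) + (-1)*(-56) + (1) = -69 (confirmed correct)
8. x = 2*(-69) + (-1)*(-63) + (1) = -74 (no discrepancy)
9. x = 2*(-74) + (-1)*(-69) + (1) = -78 (in agreement)
10. x = 2*(-78) + (-1)*(-74) + (1) = -81 (in agreement)
No step deviates from the rules.

no error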